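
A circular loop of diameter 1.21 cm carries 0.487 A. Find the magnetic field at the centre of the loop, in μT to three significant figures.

B ≈ 50.6 μT

At the centre of a circular loop the Biot–Savart law gives B = μ₀I/(2R) (so R = 0.00605 m).
B = (4π×10⁻⁷ × 0.487) / (2 × 0.00605) = 5.06×10⁻⁵ T.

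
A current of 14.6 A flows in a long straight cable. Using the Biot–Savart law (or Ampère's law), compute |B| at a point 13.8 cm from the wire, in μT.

For an infinitely long straight wire, B = μ₀I/(2πd).
B = (4π×10⁻⁷ × 14.6) / (2π × 0.138) = 2.12×10⁻⁵ T.

B ≈ 21.2 μT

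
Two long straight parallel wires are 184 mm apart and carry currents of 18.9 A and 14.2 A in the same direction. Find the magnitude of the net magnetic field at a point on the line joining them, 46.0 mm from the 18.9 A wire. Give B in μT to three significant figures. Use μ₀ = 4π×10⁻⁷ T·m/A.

B ≈ 61.6 μT

Each long wire gives B = μ₀I/(2πd). Distances are d₁ = 0.046 m and d₂ = 0.138 m.
B₁ = 8.22×10⁻⁵ T, B₂ = 2.06×10⁻⁵ T.
Between parallel currents the two contributions point in opposite directions, so they subtract. B = |B₁ − B₂| = |8.22×10⁻⁵ − 2.06×10⁻⁵| = 6.16×10⁻⁵ T.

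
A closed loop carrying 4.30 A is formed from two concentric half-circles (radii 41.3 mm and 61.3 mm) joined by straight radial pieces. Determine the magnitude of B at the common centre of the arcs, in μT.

B ≈ 10.7 μT

The radial connectors point toward the centre, so dl × r̂ = 0 and they contribute nothing.
Each semicircle gives μ₀I/(4R): inner arc 3.27×10⁻⁵ T, outer arc 2.20×10⁻⁵ T.
The two arcs carry current in opposite angular senses, so their fields oppose: B = |3.27×10⁻⁵ − 2.20×10⁻⁵| = 1.07×10⁻⁵ T.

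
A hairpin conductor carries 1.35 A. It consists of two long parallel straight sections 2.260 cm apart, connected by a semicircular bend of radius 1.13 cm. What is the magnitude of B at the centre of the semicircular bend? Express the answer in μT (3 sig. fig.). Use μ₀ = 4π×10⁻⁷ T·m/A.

B ≈ 61.4 μT

The semicircular arc contributes B_arc = μ₀I·π/(4πR) = μ₀I/(4R) = 3.75×10⁻⁵ T.
Each semi-infinite lead is at perpendicular distance R = 0.0113 m from the centre, with the perpendicular foot at its near end, so it contributes μ₀I/(4πR); both point the same way, together 2.39×10⁻⁵ T.
Arc and leads all point the same direction: B = 3.75×10⁻⁵ + 2.39×10⁻⁵ = 6.14×10⁻⁵ T.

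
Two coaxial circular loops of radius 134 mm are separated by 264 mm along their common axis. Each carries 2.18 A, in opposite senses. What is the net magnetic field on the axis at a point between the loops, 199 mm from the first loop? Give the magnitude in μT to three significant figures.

Each loop contributes B = μ₀IR²/[2(R²+z²)^(3/2)] on the axis, with z measured from that loop.
Loop 1 (z = 0.199 m): B₁ = 1.78×10⁻⁶ T. Loop 2 (z = 0.065 m): B₂ = 7.45×10⁻⁶ T.
The fields oppose: B = |B₁ − B₂| = 5.66×10⁻⁶ T.

B ≈ 5.66 μT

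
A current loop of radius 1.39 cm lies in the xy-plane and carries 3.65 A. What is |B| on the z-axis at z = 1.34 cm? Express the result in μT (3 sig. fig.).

B ≈ 61.6 μT

On the axis of a circular loop, B = μ₀IR² / [2(R²+z²)^(3/2)].
R² + z² = (0.0139)² + (0.0134)² = 0.0003728 m², and (R²+z²)^(3/2) = 7.20×10⁻⁶ m³.
B = (4π×10⁻⁷ × 3.65 × 0.0001932) / (2 × 7.20×10⁻⁶) = 6.16×10⁻⁵ T.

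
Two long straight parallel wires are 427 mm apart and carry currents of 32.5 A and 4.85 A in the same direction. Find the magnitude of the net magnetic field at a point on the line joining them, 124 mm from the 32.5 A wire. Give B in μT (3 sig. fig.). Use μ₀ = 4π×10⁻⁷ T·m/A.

Each long wire gives B = μ₀I/(2πd). Distances are d₁ = 0.124 m and d₂ = 0.303 m.
B₁ = 5.24×10⁻⁵ T, B₂ = 3.20×10⁻⁶ T.
Between parallel currents the two contributions point in opposite directions, so they subtract. B = |B₁ − B₂| = |5.24×10⁻⁵ − 3.20×10⁻⁶| = 4.92×10⁻⁵ T.

B ≈ 49.2 μT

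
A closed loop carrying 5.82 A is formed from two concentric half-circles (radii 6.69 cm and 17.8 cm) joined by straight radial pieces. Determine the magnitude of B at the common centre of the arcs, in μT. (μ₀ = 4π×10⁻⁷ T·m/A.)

B ≈ 17.1 μT

The radial connectors point toward the centre, so dl × r̂ = 0 and they contribute nothing.
Each semicircle gives μ₀I/(4R): inner arc 2.73×10⁻⁵ T, outer arc 1.03×10⁻⁵ T.
The two arcs carry current in opposite angular senses, so their fields oppose: B = |2.73×10⁻⁵ − 1.03×10⁻⁵| = 1.71×10⁻⁵ T.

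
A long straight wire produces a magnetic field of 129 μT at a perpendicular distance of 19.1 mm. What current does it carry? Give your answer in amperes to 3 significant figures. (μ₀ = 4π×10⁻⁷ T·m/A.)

I ≈ 12.3 A

For a long straight wire B = μ₀I/(2πd), so I = 2πdB/μ₀.
I = 2π × 0.0191 × 1.29×10⁻⁴ / (4π×10⁻⁷) = 12.3 A.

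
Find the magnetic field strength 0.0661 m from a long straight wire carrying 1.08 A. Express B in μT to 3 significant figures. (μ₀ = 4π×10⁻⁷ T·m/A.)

B ≈ 3.27 μT

For an infinitely long straight wire, B = μ₀I/(2πd).
B = (4π×10⁻⁷ × 1.08) / (2π × 0.0661) = 3.27×10⁻⁶ T.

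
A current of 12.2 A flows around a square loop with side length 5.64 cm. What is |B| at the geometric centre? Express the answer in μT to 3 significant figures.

Each side is a finite straight segment at perpendicular distance d = a/(2 tan(π/4)) = 0.0282 m from the centre, with end-angles ±π/4.
One side contributes B₁ = (μ₀I/4πd)·2 sin(π/4) = 6.12×10⁻⁵ T.
All 4 sides add in the same direction: B = 4 × 6.12×10⁻⁵ = 2.45×10⁻⁴ T.

B ≈ 245 μT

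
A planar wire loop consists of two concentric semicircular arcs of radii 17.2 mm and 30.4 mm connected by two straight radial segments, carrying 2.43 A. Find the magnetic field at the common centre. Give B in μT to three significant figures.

The radial connectors point toward the centre, so dl × r̂ = 0 and they contribute nothing.
Each semicircle gives μ₀I/(4R): inner arc 4.44×10⁻⁵ T, outer arc 2.51×10⁻⁵ T.
The two arcs carry current in opposite angular senses, so their fields oppose: B = |4.44×10⁻⁵ − 2.51×10⁻⁵| = 1.93×10⁻⁵ T.

B ≈ 19.3 μT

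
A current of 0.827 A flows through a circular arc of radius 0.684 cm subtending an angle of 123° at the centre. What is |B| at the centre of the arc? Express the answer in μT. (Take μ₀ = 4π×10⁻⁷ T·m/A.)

B ≈ 26.0 μT

The Biot–Savart field of a circular arc at its centre is B = μ₀Iφ/(4πR), with φ = 2.147 rad.
B = (4π×10⁻⁷ × 0.827 × 2.147) / (4π × 0.00684) = 2.60×10⁻⁵ T.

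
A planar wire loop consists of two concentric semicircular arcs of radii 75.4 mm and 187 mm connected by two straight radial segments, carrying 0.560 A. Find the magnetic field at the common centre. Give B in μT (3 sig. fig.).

The radial connectors point toward the centre, so dl × r̂ = 0 and they contribute nothing.
Each semicircle gives μ₀I/(4R): inner arc 2.33×10⁻⁶ T, outer arc 9.41×10⁻⁷ T.
The two arcs carry current in opposite angular senses, so their fields oppose: B = |2.33×10⁻⁶ − 9.41×10⁻⁷| = 1.39×10⁻⁶ T.

B ≈ 1.39 μT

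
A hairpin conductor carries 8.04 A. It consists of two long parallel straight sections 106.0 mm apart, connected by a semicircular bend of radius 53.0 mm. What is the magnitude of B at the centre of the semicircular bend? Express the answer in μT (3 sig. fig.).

B ≈ 78.0 μT

The semicircular arc contributes B_arc = μ₀I·π/(4πR) = μ₀I/(4R) = 4.77×10⁻⁵ T.
Each semi-infinite lead is at perpendicular distance R = 0.053 m from the centre, with the perpendicular foot at its near end, so it contributes μ₀I/(4πR); both point the same way, together 3.03×10⁻⁵ T.
Arc and leads all point the same direction: B = 4.77×10⁻⁵ + 3.03×10⁻⁵ = 7.80×10⁻⁵ T.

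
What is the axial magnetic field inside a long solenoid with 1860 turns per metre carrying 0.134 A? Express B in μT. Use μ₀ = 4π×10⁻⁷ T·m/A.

Inside a long solenoid, B = μ₀nI with n = 1860 turns/m.
B = 4π×10⁻⁷ × 1860 × 0.134 = 3.13×10⁻⁴ T.

B ≈ 313 μT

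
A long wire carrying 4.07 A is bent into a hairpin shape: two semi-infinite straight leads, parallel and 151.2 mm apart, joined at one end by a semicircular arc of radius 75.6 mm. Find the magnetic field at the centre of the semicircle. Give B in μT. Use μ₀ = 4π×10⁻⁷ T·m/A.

B ≈ 27.7 μT

The semicircular arc contributes B_arc = μ₀I·π/(4πR) = μ₀I/(4R) = 1.69×10⁻⁵ T.
Each semi-infinite lead is at perpendicular distance R = 0.0756 m from the centre, with the perpendicular foot at its near end, so it contributes μ₀I/(4πR); both point the same way, together 1.08×10⁻⁵ T.
Arc and leads all point the same direction: B = 1.69×10⁻⁵ + 1.08×10⁻⁵ = 2.77×10⁻⁵ T.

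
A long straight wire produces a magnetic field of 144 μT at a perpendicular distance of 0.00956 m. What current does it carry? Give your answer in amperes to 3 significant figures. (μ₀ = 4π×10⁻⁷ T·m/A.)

I ≈ 6.88 A

For a long straight wire B = μ₀I/(2πd), so I = 2πdB/μ₀.
I = 2π × 0.00956 × 1.44×10⁻⁴ / (4π×10⁻⁷) = 6.88 A.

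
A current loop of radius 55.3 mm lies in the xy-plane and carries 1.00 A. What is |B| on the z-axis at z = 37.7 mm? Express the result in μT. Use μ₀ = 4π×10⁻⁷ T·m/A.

On the axis of a circular loop, B = μ₀IR² / [2(R²+z²)^(3/2)].
R² + z² = (0.0553)² + (0.0377)² = 0.004479 m², and (R²+z²)^(3/2) = 3.00×10⁻⁴ m³.
B = (4π×10⁻⁷ × 1.00 × 0.003058) / (2 × 3.00×10⁻⁴) = 6.41×10⁻⁶ T.

B ≈ 6.41 μT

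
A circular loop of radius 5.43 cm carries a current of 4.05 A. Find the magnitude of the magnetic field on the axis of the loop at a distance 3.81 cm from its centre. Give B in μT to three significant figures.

On the axis of a circular loop, B = μ₀IR² / [2(R²+z²)^(3/2)].
R² + z² = (0.0543)² + (0.0381)² = 0.0044 m², and (R²+z²)^(3/2) = 2.92×10⁻⁴ m³.
B = (4π×10⁻⁷ × 4.05 × 0.002948) / (2 × 2.92×10⁻⁴) = 2.57×10⁻⁵ T.

B ≈ 25.7 μT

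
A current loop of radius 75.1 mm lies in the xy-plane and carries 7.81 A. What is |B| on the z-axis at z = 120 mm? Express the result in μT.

B ≈ 9.76 μT

On the axis of a circular loop, B = μ₀IR² / [2(R²+z²)^(3/2)].
R² + z² = (0.0751)² + (0.12)² = 0.02004 m², and (R²+z²)^(3/2) = 2.84×10⁻³ m³.
B = (4π×10⁻⁷ × 7.81 × 0.00564) / (2 × 2.84×10⁻³) = 9.76×10⁻⁶ T.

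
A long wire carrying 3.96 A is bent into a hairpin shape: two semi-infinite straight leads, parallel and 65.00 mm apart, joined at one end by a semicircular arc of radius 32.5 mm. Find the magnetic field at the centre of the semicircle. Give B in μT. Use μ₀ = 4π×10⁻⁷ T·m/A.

The semicircular arc contributes B_arc = μ₀I·π/(4πR) = μ₀I/(4R) = 3.83×10⁻⁵ T.
Each semi-infinite lead is at perpendicular distance R = 0.0325 m from the centre, with the perpendicular foot at its near end, so it contributes μ₀I/(4πR); both point the same way, together 2.44×10⁻⁵ T.
Arc and leads all point the same direction: B = 3.83×10⁻⁵ + 2.44×10⁻⁵ = 6.26×10⁻⁵ T.

B ≈ 62.6 μT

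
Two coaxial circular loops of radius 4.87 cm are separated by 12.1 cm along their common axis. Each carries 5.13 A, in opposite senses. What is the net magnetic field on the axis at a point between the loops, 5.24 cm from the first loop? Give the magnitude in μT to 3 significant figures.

Each loop contributes B = μ₀IR²/[2(R²+z²)^(3/2)] on the axis, with z measured from that loop.
Loop 1 (z = 0.0524 m): B₁ = 2.09×10⁻⁵ T. Loop 2 (z = 0.0686 m): B₂ = 1.28×10⁻⁵ T.
The fields oppose: B = |B₁ − B₂| = 8.04×10⁻⁶ T.

B ≈ 8.04 μT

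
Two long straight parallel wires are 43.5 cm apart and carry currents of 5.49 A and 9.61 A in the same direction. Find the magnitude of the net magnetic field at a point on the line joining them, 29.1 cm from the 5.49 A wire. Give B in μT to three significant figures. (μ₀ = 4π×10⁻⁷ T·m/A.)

B ≈ 9.57 μT

Each long wire gives B = μ₀I/(2πd). Distances are d₁ = 0.291 m and d₂ = 0.144 m.
B₁ = 3.77×10⁻⁶ T, B₂ = 1.33×10⁻⁵ T.
Between parallel currents the two contributions point in opposite directions, so they subtract. B = |B₁ − B₂| = |3.77×10⁻⁶ − 1.33×10⁻⁵| = 9.57×10⁻⁶ T.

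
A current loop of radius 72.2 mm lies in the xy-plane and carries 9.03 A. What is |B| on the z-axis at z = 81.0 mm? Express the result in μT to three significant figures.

B ≈ 23.2 μT

On the axis of a circular loop, B = μ₀IR² / [2(R²+z²)^(3/2)].
R² + z² = (0.0722)² + (0.081)² = 0.01177 m², and (R²+z²)^(3/2) = 1.28×10⁻³ m³.
B = (4π×10⁻⁷ × 9.03 × 0.005213) / (2 × 1.28×10⁻³) = 2.32×10⁻⁵ T.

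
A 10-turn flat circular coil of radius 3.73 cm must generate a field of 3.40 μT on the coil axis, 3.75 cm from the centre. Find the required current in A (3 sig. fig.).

For an N-turn coil, B = Nμ₀IR²/[2(R²+z²)^(3/2)] with R = 0.0373 m, z = 0.0375 m, so I = 2B(R²+z²)^(3/2)/(Nμ₀R²) = 2 × 3.40×10⁻⁶ × 1.48×10⁻⁴ / (10 × 4π×10⁻⁷ × 0.001391) = 5.76×10⁻² A.

I ≈ 0.0576 A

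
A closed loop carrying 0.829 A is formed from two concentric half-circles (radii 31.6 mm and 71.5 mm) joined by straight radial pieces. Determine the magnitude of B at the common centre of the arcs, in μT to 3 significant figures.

The radial connectors point toward the centre, so dl × r̂ = 0 and they contribute nothing.
Each semicircle gives μ₀I/(4R): inner arc 8.24×10⁻⁶ T, outer arc 3.64×10⁻⁶ T.
The two arcs carry current in opposite angular senses, so their fields oppose: B = |8.24×10⁻⁶ − 3.64×10⁻⁶| = 4.60×10⁻⁶ T.

B ≈ 4.60 μT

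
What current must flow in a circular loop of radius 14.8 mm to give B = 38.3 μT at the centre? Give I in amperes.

At the centre of a circular loop B = μ₀I/(2R), so I = 2RB/μ₀.
With R = 0.0148 m, I = 2 × 0.0148 × 3.83×10⁻⁵ / (4π×10⁻⁷) = 0.902 A.

I ≈ 0.902 A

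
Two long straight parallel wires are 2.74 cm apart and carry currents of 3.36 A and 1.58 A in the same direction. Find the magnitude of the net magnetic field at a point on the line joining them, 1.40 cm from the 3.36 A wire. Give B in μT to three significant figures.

Each long wire gives B = μ₀I/(2πd). Distances are d₁ = 0.014 m and d₂ = 0.0134 m.
B₁ = 4.80×10⁻⁵ T, B₂ = 2.36×10⁻⁵ T.
Between parallel currents the two contributions point in opposite directions, so they subtract. B = |B₁ − B₂| = |4.80×10⁻⁵ − 2.36×10⁻⁵| = 2.44×10⁻⁵ T.

B ≈ 24.4 μT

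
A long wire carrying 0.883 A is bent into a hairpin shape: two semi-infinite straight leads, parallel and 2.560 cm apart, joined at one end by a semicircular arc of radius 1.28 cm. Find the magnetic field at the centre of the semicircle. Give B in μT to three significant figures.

B ≈ 35.5 μT

The semicircular arc contributes B_arc = μ₀I·π/(4πR) = μ₀I/(4R) = 2.17×10⁻⁵ T.
Each semi-infinite lead is at perpendicular distance R = 0.0128 m from the centre, with the perpendicular foot at its near end, so it contributes μ₀I/(4πR); both point the same way, together 1.38×10⁻⁵ T.
Arc and leads all point the same direction: B = 2.17×10⁻⁵ + 1.38×10⁻⁵ = 3.55×10⁻⁵ T.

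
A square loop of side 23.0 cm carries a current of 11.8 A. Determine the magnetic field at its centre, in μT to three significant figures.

B ≈ 58.0 μT

Each side is a finite straight segment at perpendicular distance d = a/(2 tan(π/4)) = 0.115 m from the centre, with end-angles ±π/4.
One side contributes B₁ = (μ₀I/4πd)·2 sin(π/4) = 1.45×10⁻⁵ T.
All 4 sides add in the same direction: B = 4 × 1.45×10⁻⁵ = 5.80×10⁻⁵ T.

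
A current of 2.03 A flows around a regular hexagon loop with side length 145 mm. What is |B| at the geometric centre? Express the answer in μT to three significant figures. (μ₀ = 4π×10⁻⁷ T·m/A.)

B ≈ 9.70 μT

Each side is a finite straight segment at perpendicular distance d = a/(2 tan(π/6)) = 0.1256 m from the centre, with end-angles ±π/6.
One side contributes B₁ = (μ₀I/4πd)·2 sin(π/6) = 1.62×10⁻⁶ T.
All 6 sides add in the same direction: B = 6 × 1.62×10⁻⁶ = 9.70×10⁻⁶ T.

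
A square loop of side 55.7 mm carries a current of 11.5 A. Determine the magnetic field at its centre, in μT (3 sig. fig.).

Each side is a finite straight segment at perpendicular distance d = a/(2 tan(π/4)) = 0.02785 m from the centre, with end-angles ±π/4.
One side contributes B₁ = (μ₀I/4πd)·2 sin(π/4) = 5.84×10⁻⁵ T.
All 4 sides add in the same direction: B = 4 × 5.84×10⁻⁵ = 2.34×10⁻⁴ T.

B ≈ 234 μT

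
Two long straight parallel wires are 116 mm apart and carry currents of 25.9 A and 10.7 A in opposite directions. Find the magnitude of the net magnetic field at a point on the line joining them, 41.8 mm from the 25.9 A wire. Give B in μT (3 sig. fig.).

B ≈ 153 μT

Each long wire gives B = μ₀I/(2πd). Distances are d₁ = 0.0418 m and d₂ = 0.0742 m.
B₁ = 1.24×10⁻⁴ T, B₂ = 2.88×10⁻⁵ T.
Between antiparallel currents both contributions point the same way, so they add. B = B₁ + B₂ = 1.24×10⁻⁴ + 2.88×10⁻⁵ = 1.53×10⁻⁴ T.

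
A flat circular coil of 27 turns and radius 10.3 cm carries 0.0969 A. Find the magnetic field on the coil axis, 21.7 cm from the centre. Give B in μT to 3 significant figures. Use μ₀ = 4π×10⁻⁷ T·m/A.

For an N-turn flat coil, B = Nμ₀IR²/[2(R²+z²)^(3/2)] with R = 0.103 m, z = 0.217 m.
B = 27 × 4.66×10⁻⁸ T = 1.26×10⁻⁶ T.

B ≈ 1.26 μT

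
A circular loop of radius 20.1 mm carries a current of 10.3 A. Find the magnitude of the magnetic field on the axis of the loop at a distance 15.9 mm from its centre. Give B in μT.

B ≈ 155 μT

On the axis of a circular loop, B = μ₀IR² / [2(R²+z²)^(3/2)].
R² + z² = (0.0201)² + (0.0159)² = 0.0006568 m², and (R²+z²)^(3/2) = 1.68×10⁻⁵ m³.
B = (4π×10⁻⁷ × 10.3 × 0.000404) / (2 × 1.68×10⁻⁵) = 1.55×10⁻⁴ T.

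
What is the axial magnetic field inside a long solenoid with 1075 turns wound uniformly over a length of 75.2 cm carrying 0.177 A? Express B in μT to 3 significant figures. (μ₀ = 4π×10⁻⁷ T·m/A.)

Inside a long solenoid, B = μ₀nI with n = 1430 turns/m.
B = 4π×10⁻⁷ × 1430 × 0.177 = 3.18×10⁻⁴ T.

B ≈ 318 μT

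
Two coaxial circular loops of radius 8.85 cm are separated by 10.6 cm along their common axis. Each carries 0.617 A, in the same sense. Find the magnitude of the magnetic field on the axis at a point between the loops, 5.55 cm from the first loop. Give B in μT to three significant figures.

B ≈ 5.53 μT

Each loop contributes B = μ₀IR²/[2(R²+z²)^(3/2)] on the axis, with z measured from that loop.
Loop 1 (z = 0.0555 m): B₁ = 2.66×10⁻⁶ T. Loop 2 (z = 0.0505 m): B₂ = 2.87×10⁻⁶ T.
The fields add: B = B₁ + B₂ = 5.53×10⁻⁶ T.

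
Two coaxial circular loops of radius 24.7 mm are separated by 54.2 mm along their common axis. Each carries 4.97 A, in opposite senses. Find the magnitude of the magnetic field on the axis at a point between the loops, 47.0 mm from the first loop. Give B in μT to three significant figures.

Each loop contributes B = μ₀IR²/[2(R²+z²)^(3/2)] on the axis, with z measured from that loop.
Loop 1 (z = 0.047 m): B₁ = 1.27×10⁻⁵ T. Loop 2 (z = 0.0072 m): B₂ = 1.12×10⁻⁴ T.
The fields oppose: B = |B₁ − B₂| = 9.91×10⁻⁵ T.

B ≈ 99.1 μT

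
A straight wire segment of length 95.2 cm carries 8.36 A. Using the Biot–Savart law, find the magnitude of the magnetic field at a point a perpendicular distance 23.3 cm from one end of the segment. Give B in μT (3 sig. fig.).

For a finite straight segment, B = (μ₀I/4πd)(sinθ₁ + sinθ₂), where θ₁, θ₂ are the angles from the perpendicular to each end.
The perpendicular foot is at one end, so the two end-offsets along the wire are 0 and L = 0.952 m.
sinθ₁ = 0/√(0²+0.233²) = 0.0000; sinθ₂ = 0.952/√(0.952²+0.233²) = 0.9713.
B = (4π×10⁻⁷ × 8.36) / (4π × 0.233) × (0.0000 + 0.9713) = 3.49×10⁻⁶ T.

B ≈ 3.49 μT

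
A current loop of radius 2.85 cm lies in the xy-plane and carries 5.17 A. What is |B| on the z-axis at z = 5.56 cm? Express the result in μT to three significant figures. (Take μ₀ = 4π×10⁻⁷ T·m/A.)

B ≈ 10.8 μT

On the axis of a circular loop, B = μ₀IR² / [2(R²+z²)^(3/2)].
R² + z² = (0.0285)² + (0.0556)² = 0.003904 m², and (R²+z²)^(3/2) = 2.44×10⁻⁴ m³.
B = (4π×10⁻⁷ × 5.17 × 0.0008123) / (2 × 2.44×10⁻⁴) = 1.08×10⁻⁵ T.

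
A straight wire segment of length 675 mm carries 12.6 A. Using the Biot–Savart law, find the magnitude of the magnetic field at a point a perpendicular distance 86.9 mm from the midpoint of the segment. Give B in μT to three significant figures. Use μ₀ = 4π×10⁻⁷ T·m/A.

B ≈ 28.1 μT

For a finite straight segment, B = (μ₀I/4πd)(sinθ₁ + sinθ₂), where θ₁, θ₂ are the angles from the perpendicular to each end.
The perpendicular from the point meets the wire at its midpoint, so each end is L/2 = 0.3375 m away along the wire.
sinθ₁ = 0.3375/√(0.3375²+0.0869²) = 0.9684; sinθ₂ = 0.3375/√(0.3375²+0.0869²) = 0.9684.
B = (4π×10⁻⁷ × 12.6) / (4π × 0.0869) × (0.9684 + 0.9684) = 2.81×10⁻⁵ T.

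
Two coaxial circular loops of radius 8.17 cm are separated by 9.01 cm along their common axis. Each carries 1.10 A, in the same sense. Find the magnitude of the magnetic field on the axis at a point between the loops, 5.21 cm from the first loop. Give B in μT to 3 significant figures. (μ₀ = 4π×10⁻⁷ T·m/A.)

B ≈ 11.4 μT

Each loop contributes B = μ₀IR²/[2(R²+z²)^(3/2)] on the axis, with z measured from that loop.
Loop 1 (z = 0.0521 m): B₁ = 5.07×10⁻⁶ T. Loop 2 (z = 0.038 m): B₂ = 6.31×10⁻⁶ T.
The fields add: B = B₁ + B₂ = 1.14×10⁻⁵ T.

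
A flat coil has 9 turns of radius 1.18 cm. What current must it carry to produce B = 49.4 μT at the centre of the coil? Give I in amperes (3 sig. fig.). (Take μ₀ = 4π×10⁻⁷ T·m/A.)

For an N-turn coil, B = Nμ₀I/(2R) with R = 0.0118 m, so I = 2RB/(Nμ₀) = 2 × 0.0118 × 4.94×10⁻⁵ / (9 × 4π×10⁻⁷) = 0.103 A.

I ≈ 0.103 A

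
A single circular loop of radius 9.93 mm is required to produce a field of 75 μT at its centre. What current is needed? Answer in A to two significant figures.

I ≈ 1.2 A

At the centre of a circular loop B = μ₀I/(2R), so I = 2RB/μ₀.
With R = 0.00993 m, I = 2 × 0.00993 × 7.50×10⁻⁵ / (4π×10⁻⁷) = 1.19 A.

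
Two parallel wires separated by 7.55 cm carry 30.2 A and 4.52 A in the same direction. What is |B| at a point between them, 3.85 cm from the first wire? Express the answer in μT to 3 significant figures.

B ≈ 132 μT

Each long wire gives B = μ₀I/(2πd). Distances are d₁ = 0.0385 m and d₂ = 0.037 m.
B₁ = 1.57×10⁻⁴ T, B₂ = 2.44×10⁻⁵ T.
Between parallel currents the two contributions point in opposite directions, so they subtract. B = |B₁ − B₂| = |1.57×10⁻⁴ − 2.44×10⁻⁵| = 1.32×10⁻⁴ T.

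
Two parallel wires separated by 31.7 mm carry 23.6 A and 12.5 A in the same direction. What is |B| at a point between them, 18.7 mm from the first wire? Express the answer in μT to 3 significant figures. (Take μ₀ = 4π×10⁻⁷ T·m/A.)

B ≈ 60.1 μT

Each long wire gives B = μ₀I/(2πd). Distances are d₁ = 0.0187 m and d₂ = 0.013 m.
B₁ = 2.52×10⁻⁴ T, B₂ = 1.92×10⁻⁴ T.
Between parallel currents the two contributions point in opposite directions, so they subtract. B = |B₁ − B₂| = |2.52×10⁻⁴ − 1.92×10⁻⁴| = 6.01×10⁻⁵ T.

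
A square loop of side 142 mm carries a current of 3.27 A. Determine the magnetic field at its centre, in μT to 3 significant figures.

B ≈ 26.1 μT

Each side is a finite straight segment at perpendicular distance d = a/(2 tan(π/4)) = 0.071 m from the centre, with end-angles ±π/4.
One side contributes B₁ = (μ₀I/4πd)·2 sin(π/4) = 6.51×10⁻⁶ T.
All 4 sides add in the same direction: B = 4 × 6.51×10⁻⁶ = 2.61×10⁻⁵ T.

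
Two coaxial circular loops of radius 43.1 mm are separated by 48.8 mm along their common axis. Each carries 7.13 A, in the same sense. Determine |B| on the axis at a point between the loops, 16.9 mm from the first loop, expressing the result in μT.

B ≈ 138 μT

Each loop contributes B = μ₀IR²/[2(R²+z²)^(3/2)] on the axis, with z measured from that loop.
Loop 1 (z = 0.0169 m): B₁ = 8.39×10⁻⁵ T. Loop 2 (z = 0.0319 m): B₂ = 5.40×10⁻⁵ T.
The fields add: B = B₁ + B₂ = 1.38×10⁻⁴ T.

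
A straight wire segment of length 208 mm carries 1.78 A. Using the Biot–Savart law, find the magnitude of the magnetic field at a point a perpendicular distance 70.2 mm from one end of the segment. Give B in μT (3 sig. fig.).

For a finite straight segment, B = (μ₀I/4πd)(sinθ₁ + sinθ₂), where θ₁, θ₂ are the angles from the perpendicular to each end.
The perpendicular foot is at one end, so the two end-offsets along the wire are 0 and L = 0.208 m.
sinθ₁ = 0/√(0²+0.0702²) = 0.0000; sinθ₂ = 0.208/√(0.208²+0.0702²) = 0.9475.
B = (4π×10⁻⁷ × 1.78) / (4π × 0.0702) × (0.0000 + 0.9475) = 2.40×10⁻⁶ T.

B ≈ 2.40 μT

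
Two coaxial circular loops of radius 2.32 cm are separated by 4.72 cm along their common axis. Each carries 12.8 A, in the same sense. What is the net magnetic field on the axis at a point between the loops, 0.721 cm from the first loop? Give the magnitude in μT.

B ≈ 346 μT

Each loop contributes B = μ₀IR²/[2(R²+z²)^(3/2)] on the axis, with z measured from that loop.
Loop 1 (z = 0.00721 m): B₁ = 3.02×10⁻⁴ T. Loop 2 (z = 0.03999 m): B₂ = 4.38×10⁻⁵ T.
The fields add: B = B₁ + B₂ = 3.46×10⁻⁴ T.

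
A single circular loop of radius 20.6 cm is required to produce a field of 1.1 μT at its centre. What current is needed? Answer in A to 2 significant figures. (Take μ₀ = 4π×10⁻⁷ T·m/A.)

I ≈ 0.36 A

At the centre of a circular loop B = μ₀I/(2R), so I = 2RB/μ₀.
With R = 0.206 m, I = 2 × 0.206 × 1.10×10⁻⁶ / (4π×10⁻⁷) = 0.361 A.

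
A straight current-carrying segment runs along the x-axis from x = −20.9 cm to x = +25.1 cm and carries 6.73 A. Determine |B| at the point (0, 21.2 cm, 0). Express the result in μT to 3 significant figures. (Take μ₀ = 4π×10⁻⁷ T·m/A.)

B ≈ 4.65 μT

For a finite straight segment, B = (μ₀I/4πd)(sinθ₁ + sinθ₂), where θ₁, θ₂ are the angles from the perpendicular to each end.
The perpendicular distance is d = 0.212 m; the end-offsets along the wire are a = 0.209 m and b = 0.251 m.
sinθ₁ = 0.209/√(0.209²+0.212²) = 0.7021; sinθ₂ = 0.251/√(0.251²+0.212²) = 0.7640.
B = (4π×10⁻⁷ × 6.73) / (4π × 0.212) × (0.7021 + 0.7640) = 4.65×10⁻⁶ T.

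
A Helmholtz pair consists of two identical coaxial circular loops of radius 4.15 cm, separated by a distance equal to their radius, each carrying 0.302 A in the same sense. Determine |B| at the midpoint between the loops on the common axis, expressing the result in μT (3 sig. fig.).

Each loop contributes B = μ₀IR²/[2(R²+z²)^(3/2)] on the axis, with z measured from that loop.
Loop 1 (z = 0.02075 m): B₁ = 3.27×10⁻⁶ T. Loop 2 (z = 0.02075 m): B₂ = 3.27×10⁻⁶ T.
The fields add: B = B₁ + B₂ = 6.54×10⁻⁶ T.

B ≈ 6.54 μT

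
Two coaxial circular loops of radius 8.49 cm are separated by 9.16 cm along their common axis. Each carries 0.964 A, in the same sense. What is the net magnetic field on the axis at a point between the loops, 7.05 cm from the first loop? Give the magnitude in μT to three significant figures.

Each loop contributes B = μ₀IR²/[2(R²+z²)^(3/2)] on the axis, with z measured from that loop.
Loop 1 (z = 0.0705 m): B₁ = 3.25×10⁻⁶ T. Loop 2 (z = 0.0211 m): B₂ = 6.52×10⁻⁶ T.
The fields add: B = B₁ + B₂ = 9.77×10⁻⁶ T.

B ≈ 9.77 μT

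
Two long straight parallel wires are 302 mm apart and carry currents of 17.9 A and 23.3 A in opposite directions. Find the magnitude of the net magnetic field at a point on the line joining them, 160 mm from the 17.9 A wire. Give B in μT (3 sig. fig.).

Each long wire gives B = μ₀I/(2πd). Distances are d₁ = 0.16 m and d₂ = 0.142 m.
B₁ = 2.24×10⁻⁵ T, B₂ = 3.28×10⁻⁵ T.
Between antiparallel currents both contributions point the same way, so they add. B = B₁ + B₂ = 2.24×10⁻⁵ + 3.28×10⁻⁵ = 5.52×10⁻⁵ T.

B ≈ 55.2 μT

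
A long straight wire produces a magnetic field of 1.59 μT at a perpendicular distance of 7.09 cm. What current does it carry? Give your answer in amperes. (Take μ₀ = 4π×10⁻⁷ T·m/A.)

For a long straight wire B = μ₀I/(2πd), so I = 2πdB/μ₀.
I = 2π × 0.0709 × 1.59×10⁻⁶ / (4π×10⁻⁷) = 0.564 A.

I ≈ 0.564 A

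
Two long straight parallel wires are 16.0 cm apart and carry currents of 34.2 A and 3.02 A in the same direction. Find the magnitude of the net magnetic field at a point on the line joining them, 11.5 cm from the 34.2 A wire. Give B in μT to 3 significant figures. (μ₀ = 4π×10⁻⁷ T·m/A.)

Each long wire gives B = μ₀I/(2πd). Distances are d₁ = 0.115 m and d₂ = 0.045 m.
B₁ = 5.95×10⁻⁵ T, B₂ = 1.34×10⁻⁵ T.
Between parallel currents the two contributions point in opposite directions, so they subtract. B = |B₁ − B₂| = |5.95×10⁻⁵ − 1.34×10⁻⁵| = 4.61×10⁻⁵ T.

B ≈ 46.1 μT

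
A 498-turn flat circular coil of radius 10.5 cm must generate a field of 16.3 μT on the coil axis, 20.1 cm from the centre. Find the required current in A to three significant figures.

For an N-turn coil, B = Nμ₀IR²/[2(R²+z²)^(3/2)] with R = 0.105 m, z = 0.201 m, so I = 2B(R²+z²)^(3/2)/(Nμ₀R²) = 2 × 1.63×10⁻⁵ × 1.17×10⁻² / (498 × 4π×10⁻⁷ × 0.01102) = 5.51×10⁻² A.

I ≈ 0.0551 A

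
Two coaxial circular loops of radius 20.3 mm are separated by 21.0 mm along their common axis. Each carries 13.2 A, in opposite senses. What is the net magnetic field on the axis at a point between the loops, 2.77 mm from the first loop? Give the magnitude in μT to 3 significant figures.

Each loop contributes B = μ₀IR²/[2(R²+z²)^(3/2)] on the axis, with z measured from that loop.
Loop 1 (z = 0.00277 m): B₁ = 3.97×10⁻⁴ T. Loop 2 (z = 0.01823 m): B₂ = 1.68×10⁻⁴ T.
The fields oppose: B = |B₁ − B₂| = 2.29×10⁻⁴ T.

B ≈ 229 μT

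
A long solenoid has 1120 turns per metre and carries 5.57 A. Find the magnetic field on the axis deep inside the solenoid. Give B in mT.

Inside a long solenoid, B = μ₀nI with n = 1120 turns/m.
B = 4π×10⁻⁷ × 1120 × 5.57 = 7.84×10⁻³ T.

B ≈ 7.84 mT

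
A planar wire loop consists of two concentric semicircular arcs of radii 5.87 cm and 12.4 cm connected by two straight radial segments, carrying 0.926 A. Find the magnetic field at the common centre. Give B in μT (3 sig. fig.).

B ≈ 2.61 μT

The radial connectors point toward the centre, so dl × r̂ = 0 and they contribute nothing.
Each semicircle gives μ₀I/(4R): inner arc 4.96×10⁻⁶ T, outer arc 2.35×10⁻⁶ T.
The two arcs carry current in opposite angular senses, so their fields oppose: B = |4.96×10⁻⁶ − 2.35×10⁻⁶| = 2.61×10⁻⁶ T.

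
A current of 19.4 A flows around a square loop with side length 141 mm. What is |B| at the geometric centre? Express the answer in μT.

B ≈ 156 μT

Each side is a finite straight segment at perpendicular distance d = a/(2 tan(π/4)) = 0.0705 m from the centre, with end-angles ±π/4.
One side contributes B₁ = (μ₀I/4πd)·2 sin(π/4) = 3.89×10⁻⁵ T.
All 4 sides add in the same direction: B = 4 × 3.89×10⁻⁵ = 1.56×10⁻⁴ T.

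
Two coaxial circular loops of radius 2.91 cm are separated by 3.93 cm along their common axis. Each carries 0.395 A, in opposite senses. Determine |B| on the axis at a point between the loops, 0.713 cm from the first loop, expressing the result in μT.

B ≈ 5.24 μT

Each loop contributes B = μ₀IR²/[2(R²+z²)^(3/2)] on the axis, with z measured from that loop.
Loop 1 (z = 0.00713 m): B₁ = 7.81×10⁻⁶ T. Loop 2 (z = 0.03217 m): B₂ = 2.57×10⁻⁶ T.
The fields oppose: B = |B₁ − B₂| = 5.24×10⁻⁶ T.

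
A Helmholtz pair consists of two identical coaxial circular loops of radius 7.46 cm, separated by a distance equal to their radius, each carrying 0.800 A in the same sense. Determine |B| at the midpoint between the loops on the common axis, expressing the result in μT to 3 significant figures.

Each loop contributes B = μ₀IR²/[2(R²+z²)^(3/2)] on the axis, with z measured from that loop.
Loop 1 (z = 0.0373 m): B₁ = 4.82×10⁻⁶ T. Loop 2 (z = 0.0373 m): B₂ = 4.82×10⁻⁶ T.
The fields add: B = B₁ + B₂ = 9.64×10⁻⁶ T.

B ≈ 9.64 μT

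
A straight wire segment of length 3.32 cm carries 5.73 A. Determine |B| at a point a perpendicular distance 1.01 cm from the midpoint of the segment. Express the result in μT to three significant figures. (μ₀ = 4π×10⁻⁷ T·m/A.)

For a finite straight segment, B = (μ₀I/4πd)(sinθ₁ + sinθ₂), where θ₁, θ₂ are the angles from the perpendicular to each end.
The perpendicular from the point meets the wire at its midpoint, so each end is L/2 = 0.0166 m away along the wire.
sinθ₁ = 0.0166/√(0.0166²+0.0101²) = 0.8543; sinθ₂ = 0.0166/√(0.0166²+0.0101²) = 0.8543.
B = (4π×10⁻⁷ × 5.73) / (4π × 0.0101) × (0.8543 + 0.8543) = 9.69×10⁻⁵ T.

B ≈ 96.9 μT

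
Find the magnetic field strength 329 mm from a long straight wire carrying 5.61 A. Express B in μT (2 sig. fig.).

For an infinitely long straight wire, B = μ₀I/(2πd).
B = (4π×10⁻⁷ × 5.61) / (2π × 0.329) = 3.41×10⁻⁶ T.

B ≈ 3.4 μT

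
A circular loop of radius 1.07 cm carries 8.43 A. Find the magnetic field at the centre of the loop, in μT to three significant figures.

At the centre of a circular loop the Biot–Savart law gives B = μ₀I/(2R).
B = (4π×10⁻⁷ × 8.43) / (2 × 0.0107) = 4.95×10⁻⁴ T.

B ≈ 495 μT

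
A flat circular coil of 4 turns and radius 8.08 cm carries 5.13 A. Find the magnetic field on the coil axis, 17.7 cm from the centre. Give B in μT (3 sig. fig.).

B ≈ 11.4 μT

For an N-turn flat coil, B = Nμ₀IR²/[2(R²+z²)^(3/2)] with R = 0.0808 m, z = 0.177 m.
B = 4 × 2.86×10⁻⁶ T = 1.14×10⁻⁵ T.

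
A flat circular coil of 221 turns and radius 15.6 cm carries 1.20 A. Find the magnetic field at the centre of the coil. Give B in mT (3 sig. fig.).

For an N-turn flat coil, B = Nμ₀I/(2R) with R = 0.156 m.
B = 221 × 4.83×10⁻⁶ T = 1.07×10⁻³ T.

B ≈ 1.07 mT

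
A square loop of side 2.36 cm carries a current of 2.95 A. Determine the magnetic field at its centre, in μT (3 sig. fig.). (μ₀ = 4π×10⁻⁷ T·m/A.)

B ≈ 141 μT

Each side is a finite straight segment at perpendicular distance d = a/(2 tan(π/4)) = 0.0118 m from the centre, with end-angles ±π/4.
One side contributes B₁ = (μ₀I/4πd)·2 sin(π/4) = 3.54×10⁻⁵ T.
All 4 sides add in the same direction: B = 4 × 3.54×10⁻⁵ = 1.41×10⁻⁴ T.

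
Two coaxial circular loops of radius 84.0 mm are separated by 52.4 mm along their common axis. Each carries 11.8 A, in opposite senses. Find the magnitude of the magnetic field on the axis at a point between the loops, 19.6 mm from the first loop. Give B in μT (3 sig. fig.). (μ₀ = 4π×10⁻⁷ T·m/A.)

B ≈ 10.2 μT

Each loop contributes B = μ₀IR²/[2(R²+z²)^(3/2)] on the axis, with z measured from that loop.
Loop 1 (z = 0.0196 m): B₁ = 8.15×10⁻⁵ T. Loop 2 (z = 0.0328 m): B₂ = 7.13×10⁻⁵ T.
The fields oppose: B = |B₁ − B₂| = 1.02×10⁻⁵ T.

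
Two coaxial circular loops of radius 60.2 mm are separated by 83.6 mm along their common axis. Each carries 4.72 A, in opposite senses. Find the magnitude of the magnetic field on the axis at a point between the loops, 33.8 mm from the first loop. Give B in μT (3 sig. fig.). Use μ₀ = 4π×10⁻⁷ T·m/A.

B ≈ 10.1 μT

Each loop contributes B = μ₀IR²/[2(R²+z²)^(3/2)] on the axis, with z measured from that loop.
Loop 1 (z = 0.0338 m): B₁ = 3.27×10⁻⁵ T. Loop 2 (z = 0.0498 m): B₂ = 2.25×10⁻⁵ T.
The fields oppose: B = |B₁ − B₂| = 1.01×10⁻⁵ T.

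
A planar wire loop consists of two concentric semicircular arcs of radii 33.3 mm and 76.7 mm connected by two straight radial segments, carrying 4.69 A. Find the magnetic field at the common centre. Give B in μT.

B ≈ 25.0 μT

The radial connectors point toward the centre, so dl × r̂ = 0 and they contribute nothing.
Each semicircle gives μ₀I/(4R): inner arc 4.42×10⁻⁵ T, outer arc 1.92×10⁻⁵ T.
The two arcs carry current in opposite angular senses, so their fields oppose: B = |4.42×10⁻⁵ − 1.92×10⁻⁵| = 2.50×10⁻⁵ T.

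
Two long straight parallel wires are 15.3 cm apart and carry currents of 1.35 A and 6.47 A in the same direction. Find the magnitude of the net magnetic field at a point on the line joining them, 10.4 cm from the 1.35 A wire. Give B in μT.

B ≈ 23.8 μT

Each long wire gives B = μ₀I/(2πd). Distances are d₁ = 0.104 m and d₂ = 0.049 m.
B₁ = 2.60×10⁻⁶ T, B₂ = 2.64×10⁻⁵ T.
Between parallel currents the two contributions point in opposite directions, so they subtract. B = |B₁ − B₂| = |2.60×10⁻⁶ − 2.64×10⁻⁵| = 2.38×10⁻⁵ T.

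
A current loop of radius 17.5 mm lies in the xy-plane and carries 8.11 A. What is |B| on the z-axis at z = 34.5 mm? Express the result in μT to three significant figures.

On the axis of a circular loop, B = μ₀IR² / [2(R²+z²)^(3/2)].
R² + z² = (0.0175)² + (0.0345)² = 0.001497 m², and (R²+z²)^(3/2) = 5.79×10⁻⁵ m³.
B = (4π×10⁻⁷ × 8.11 × 0.0003063) / (2 × 5.79×10⁻⁵) = 2.70×10⁻⁵ T.

B ≈ 27.0 μT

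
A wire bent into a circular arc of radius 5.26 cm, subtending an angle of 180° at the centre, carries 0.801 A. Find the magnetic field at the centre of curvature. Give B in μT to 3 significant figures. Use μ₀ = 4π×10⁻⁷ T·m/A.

The Biot–Savart field of a circular arc at its centre is B = μ₀Iφ/(4πR), with φ = 3.142 rad.
B = (4π×10⁻⁷ × 0.801 × 3.142) / (4π × 0.0526) = 4.78×10⁻⁶ T.

B ≈ 4.78 μT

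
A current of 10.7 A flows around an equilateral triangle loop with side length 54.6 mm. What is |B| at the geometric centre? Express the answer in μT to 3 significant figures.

B ≈ 353 μT

Each side is a finite straight segment at perpendicular distance d = a/(2 tan(π/3)) = 0.01576 m from the centre, with end-angles ±π/3.
One side contributes B₁ = (μ₀I/4πd)·2 sin(π/3) = 1.18×10⁻⁴ T.
All 3 sides add in the same direction: B = 3 × 1.18×10⁻⁴ = 3.53×10⁻⁴ T.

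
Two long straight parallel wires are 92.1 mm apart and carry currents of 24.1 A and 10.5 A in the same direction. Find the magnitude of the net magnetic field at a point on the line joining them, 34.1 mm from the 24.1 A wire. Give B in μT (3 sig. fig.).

B ≈ 105 μT

Each long wire gives B = μ₀I/(2πd). Distances are d₁ = 0.0341 m and d₂ = 0.058 m.
B₁ = 1.41×10⁻⁴ T, B₂ = 3.62×10⁻⁵ T.
Between parallel currents the two contributions point in opposite directions, so they subtract. B = |B₁ − B₂| = |1.41×10⁻⁴ − 3.62×10⁻⁵| = 1.05×10⁻⁴ T.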